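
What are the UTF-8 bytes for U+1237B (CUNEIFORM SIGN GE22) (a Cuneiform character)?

F0 92 8D BB

U+1237B = 0x1237B = 74619 decimal. In range U+10000–U+10FFFF → 4-byte form: 11110xxx 10xxxxxx 10xxxxxx 10xxxxxx.
Binary (21 bits): 000010010001101111011.
Split 3+6+6+6: 000 | 010010 | 001101 | 111011.
Byte 1: 11110000 = 0xF0.
Byte 2: 10010010 = 0x92.
Byte 3: 10001101 = 0x8D.
Byte 4: 10111011 = 0xBB.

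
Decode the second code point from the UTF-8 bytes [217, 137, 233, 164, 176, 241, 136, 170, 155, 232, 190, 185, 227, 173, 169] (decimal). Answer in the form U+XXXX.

Offset 0: leading byte 0xD9 = 11011001 → 2-byte char #1 = D9 89.
Offset 2: leading byte 0xE9 = 11101001 → 3-byte char #2 = E9 A4 B0.
Leading byte 0xE9 = 11101001 matches 1110xxxx → 3-byte sequence.
Byte 1: 0xE9 = 11101001, payload 1001 (4 bits).
Byte 2: 0xA4 = 10100100 (10xxxxxx ✓), payload 100100.
Byte 3: 0xB0 = 10110000 (10xxxxxx ✓), payload 110000.
Concatenate: 1001100100110000 = 0x9930 (16 bits → U+9930).

U+9930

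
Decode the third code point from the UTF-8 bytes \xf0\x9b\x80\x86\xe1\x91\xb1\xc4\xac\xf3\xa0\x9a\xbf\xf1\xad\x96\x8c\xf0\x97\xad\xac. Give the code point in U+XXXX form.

Offset 0: leading byte 0xF0 = 11110000 → 4-byte char #1 = F0 9B 80 86.
Offset 4: leading byte 0xE1 = 11100001 → 3-byte char #2 = E1 91 B1.
Offset 7: leading byte 0xC4 = 11000100 → 2-byte char #3 = C4 AC.
Leading byte 0xC4 = 11000100 matches 110xxxxx → 2-byte sequence.
Byte 1: 0xC4 = 11000100, payload 00100 (5 bits).
Byte 2: 0xAC = 10101100 (10xxxxxx ✓), payload 101100.
Concatenate: 00100101100 = 0x12C (11 bits → U+012C).

U+012C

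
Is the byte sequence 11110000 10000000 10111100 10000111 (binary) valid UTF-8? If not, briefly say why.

Leading byte 0xF0 = 11110000 → 4-byte form.
Continuation bytes all match 10xxxxxx. Payload decodes to 0xF07.
But 0xF07 < 0x10000, the minimum for a 4-byte sequence — this is an overlong encoding.

invalid (overlong encoding)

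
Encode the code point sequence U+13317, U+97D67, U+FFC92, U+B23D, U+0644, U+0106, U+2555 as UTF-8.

F0 93 8C 97 F2 97 B5 A7 F3 BF B2 92 EB 88 BD D9 84 C4 86 E2 95 95

U+13317: 4-byte form → F0 93 8C 97.
U+97D67: 4-byte form → F2 97 B5 A7.
U+FFC92: 4-byte form → F3 BF B2 92.
U+B23D: 3-byte form → EB 88 BD.
U+0644: 2-byte form → D9 84.
U+0106: 2-byte form → C4 86.
U+2555: 3-byte form → E2 95 95.
Concatenated (22 bytes): F0 93 8C 97 F2 97 B5 A7 F3 BF B2 92 EB 88 BD D9 84 C4 86 E2 95 95.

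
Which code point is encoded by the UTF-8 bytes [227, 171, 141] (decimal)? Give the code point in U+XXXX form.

U+3ACD

Leading byte 0xE3 = 11100011 matches 1110xxxx → 3-byte sequence.
Byte 1: 0xE3 = 11100011, payload 0011 (4 bits).
Byte 2: 0xAB = 10101011 (10xxxxxx ✓), payload 101011.
Byte 3: 0x8D = 10001101 (10xxxxxx ✓), payload 001101.
Concatenate: 0011101011001101 = 0x3ACD (16 bits → U+3ACD).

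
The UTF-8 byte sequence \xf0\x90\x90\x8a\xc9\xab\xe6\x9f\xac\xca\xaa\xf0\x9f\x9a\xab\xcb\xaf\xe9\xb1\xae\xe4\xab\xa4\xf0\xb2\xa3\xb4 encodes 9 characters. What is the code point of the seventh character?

U+9C6E

Offset 0: leading byte 0xF0 = 11110000 → 4-byte char #1 = F0 90 90 8A.
Offset 4: leading byte 0xC9 = 11001001 → 2-byte char #2 = C9 AB.
Offset 6: leading byte 0xE6 = 11100110 → 3-byte char #3 = E6 9F AC.
Offset 9: leading byte 0xCA = 11001010 → 2-byte char #4 = CA AA.
Offset 11: leading byte 0xF0 = 11110000 → 4-byte char #5 = F0 9F 9A AB.
Offset 15: leading byte 0xCB = 11001011 → 2-byte char #6 = CB AF.
Offset 17: leading byte 0xE9 = 11101001 → 3-byte char #7 = E9 B1 AE.
Leading byte 0xE9 = 11101001 matches 1110xxxx → 3-byte sequence.
Byte 1: 0xE9 = 11101001, payload 1001 (4 bits).
Byte 2: 0xB1 = 10110001 (10xxxxxx ✓), payload 110001.
Byte 3: 0xAE = 10101110 (10xxxxxx ✓), payload 101110.
Concatenate: 1001110001101110 = 0x9C6E (16 bits → U+9C6E).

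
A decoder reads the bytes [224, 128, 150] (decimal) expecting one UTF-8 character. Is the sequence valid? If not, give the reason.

Leading byte 0xE0 = 11100000 → 3-byte form.
Continuation bytes all match 10xxxxxx. Payload decodes to 0x16.
But 0x16 < 0x800, the minimum for a 3-byte sequence — this is an overlong encoding.

invalid (overlong encoding)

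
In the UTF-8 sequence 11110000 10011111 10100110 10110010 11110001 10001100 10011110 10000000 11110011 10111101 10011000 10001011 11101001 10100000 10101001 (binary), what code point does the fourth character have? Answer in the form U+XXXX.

Offset 0: leading byte 0xF0 = 11110000 → 4-byte char #1 = F0 9F A6 B2.
Offset 4: leading byte 0xF1 = 11110001 → 4-byte char #2 = F1 8C 9E 80.
Offset 8: leading byte 0xF3 = 11110011 → 4-byte char #3 = F3 BD 98 8B.
Offset 12: leading byte 0xE9 = 11101001 → 3-byte char #4 = E9 A0 A9.
Leading byte 0xE9 = 11101001 matches 1110xxxx → 3-byte sequence.
Byte 1: 0xE9 = 11101001, payload 1001 (4 bits).
Byte 2: 0xA0 = 10100000 (10xxxxxx ✓), payload 100000.
Byte 3: 0xA9 = 10101001 (10xxxxxx ✓), payload 101001.
Concatenate: 1001100000101001 = 0x9829 (16 bits → U+9829).

U+9829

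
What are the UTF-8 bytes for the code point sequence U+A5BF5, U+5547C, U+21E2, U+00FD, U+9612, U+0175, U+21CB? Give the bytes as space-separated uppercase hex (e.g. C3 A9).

F2 A5 AF B5 F1 95 91 BC E2 87 A2 C3 BD E9 98 92 C5 B5 E2 87 8B

U+A5BF5: 4-byte form → F2 A5 AF B5.
U+5547C: 4-byte form → F1 95 91 BC.
U+21E2: 3-byte form → E2 87 A2.
U+00FD: 2-byte form → C3 BD.
U+9612: 3-byte form → E9 98 92.
U+0175: 2-byte form → C5 B5.
U+21CB: 3-byte form → E2 87 8B.
Concatenated (21 bytes): F2 A5 AF B5 F1 95 91 BC E2 87 A2 C3 BD E9 98 92 C5 B5 E2 87 8B.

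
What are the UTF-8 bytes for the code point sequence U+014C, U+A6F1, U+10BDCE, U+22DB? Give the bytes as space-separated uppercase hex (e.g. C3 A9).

C5 8C EA 9B B1 F4 8B B7 8E E2 8B 9B

U+014C: 2-byte form → C5 8C.
U+A6F1: 3-byte form → EA 9B B1.
U+10BDCE: 4-byte form → F4 8B B7 8E.
U+22DB: 3-byte form → E2 8B 9B.
Concatenated (12 bytes): C5 8C EA 9B B1 F4 8B B7 8E E2 8B 9B.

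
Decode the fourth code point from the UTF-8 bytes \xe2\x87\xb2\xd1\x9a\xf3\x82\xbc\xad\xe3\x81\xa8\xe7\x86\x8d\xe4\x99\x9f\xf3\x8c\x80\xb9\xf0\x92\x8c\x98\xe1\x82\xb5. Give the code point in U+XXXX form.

U+3068

Offset 0: leading byte 0xE2 = 11100010 → 3-byte char #1 = E2 87 B2.
Offset 3: leading byte 0xD1 = 11010001 → 2-byte char #2 = D1 9A.
Offset 5: leading byte 0xF3 = 11110011 → 4-byte char #3 = F3 82 BC AD.
Offset 9: leading byte 0xE3 = 11100011 → 3-byte char #4 = E3 81 A8.
Leading byte 0xE3 = 11100011 matches 1110xxxx → 3-byte sequence.
Byte 1: 0xE3 = 11100011, payload 0011 (4 bits).
Byte 2: 0x81 = 10000001 (10xxxxxx ✓), payload 000001.
Byte 3: 0xA8 = 10101000 (10xxxxxx ✓), payload 101000.
Concatenate: 0011000001101000 = 0x3068 (16 bits → U+3068).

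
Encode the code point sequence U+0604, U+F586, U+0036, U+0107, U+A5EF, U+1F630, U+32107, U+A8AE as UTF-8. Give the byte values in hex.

D8 84 EF 96 86 36 C4 87 EA 97 AF F0 9F 98 B0 F0 B2 84 87 EA A2 AE

U+0604: 2-byte form → D8 84.
U+F586: 3-byte form → EF 96 86.
U+0036: 1-byte form → 36.
U+0107: 2-byte form → C4 87.
U+A5EF: 3-byte form → EA 97 AF.
U+1F630: 4-byte form → F0 9F 98 B0.
U+32107: 4-byte form → F0 B2 84 87.
U+A8AE: 3-byte form → EA A2 AE.
Concatenated (22 bytes): D8 84 EF 96 86 36 C4 87 EA 97 AF F0 9F 98 B0 F0 B2 84 87 EA A2 AE.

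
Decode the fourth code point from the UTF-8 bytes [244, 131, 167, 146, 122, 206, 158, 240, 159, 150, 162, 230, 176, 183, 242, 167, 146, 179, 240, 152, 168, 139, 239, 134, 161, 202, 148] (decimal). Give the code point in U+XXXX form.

U+1F5A2

Offset 0: leading byte 0xF4 = 11110100 → 4-byte char #1 = F4 83 A7 92.
Offset 4: leading byte 0x7A = 01111010 → 1-byte char #2 = 7A.
Offset 5: leading byte 0xCE = 11001110 → 2-byte char #3 = CE 9E.
Offset 7: leading byte 0xF0 = 11110000 → 4-byte char #4 = F0 9F 96 A2.
Leading byte 0xF0 = 11110000 matches 11110xxx → 4-byte sequence.
Byte 1: 0xF0 = 11110000, payload 000 (3 bits).
Byte 2: 0x9F = 10011111 (10xxxxxx ✓), payload 011111.
Byte 3: 0x96 = 10010110 (10xxxxxx ✓), payload 010110.
Byte 4: 0xA2 = 10100010 (10xxxxxx ✓), payload 100010.
Concatenate: 000011111010110100010 = 0x1F5A2 (21 bits → U+1F5A2).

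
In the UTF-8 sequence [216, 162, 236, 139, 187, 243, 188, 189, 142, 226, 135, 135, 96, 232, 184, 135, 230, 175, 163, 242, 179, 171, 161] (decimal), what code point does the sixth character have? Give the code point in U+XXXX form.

U+8E07

Offset 0: leading byte 0xD8 = 11011000 → 2-byte char #1 = D8 A2.
Offset 2: leading byte 0xEC = 11101100 → 3-byte char #2 = EC 8B BB.
Offset 5: leading byte 0xF3 = 11110011 → 4-byte char #3 = F3 BC BD 8E.
Offset 9: leading byte 0xE2 = 11100010 → 3-byte char #4 = E2 87 87.
Offset 12: leading byte 0x60 = 01100000 → 1-byte char #5 = 60.
Offset 13: leading byte 0xE8 = 11101000 → 3-byte char #6 = E8 B8 87.
Leading byte 0xE8 = 11101000 matches 1110xxxx → 3-byte sequence.
Byte 1: 0xE8 = 11101000, payload 1000 (4 bits).
Byte 2: 0xB8 = 10111000 (10xxxxxx ✓), payload 111000.
Byte 3: 0x87 = 10000111 (10xxxxxx ✓), payload 000111.
Concatenate: 1000111000000111 = 0x8E07 (16 bits → U+8E07).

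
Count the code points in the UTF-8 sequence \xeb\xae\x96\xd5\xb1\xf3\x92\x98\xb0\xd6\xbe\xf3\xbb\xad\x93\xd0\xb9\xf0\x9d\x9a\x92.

Byte at offset 0: 0xEB = 11101011 → 3-byte char (#1). Advance 3.
Byte at offset 3: 0xD5 = 11010101 → 2-byte char (#2). Advance 2.
Byte at offset 5: 0xF3 = 11110011 → 4-byte char (#3). Advance 4.
Byte at offset 9: 0xD6 = 11010110 → 2-byte char (#4). Advance 2.
Byte at offset 11: 0xF3 = 11110011 → 4-byte char (#5). Advance 4.
Byte at offset 15: 0xD0 = 11010000 → 2-byte char (#6). Advance 2.
Byte at offset 17: 0xF0 = 11110000 → 4-byte char (#7). Advance 4.
Reached end at offset 21 after 7 code points.

7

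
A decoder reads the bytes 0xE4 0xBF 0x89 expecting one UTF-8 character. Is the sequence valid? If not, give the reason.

Leading byte 0xE4 = 11100100 → 3-byte form.
Continuation bytes 0xBF=10111111, 0x89=10001001 all match 10xxxxxx.
Decoded value 0x4FC9 is ≥ 0x800 (shortest form) and not a surrogate.

valid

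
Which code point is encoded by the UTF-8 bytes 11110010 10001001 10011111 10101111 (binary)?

Leading byte 0xF2 = 11110010 matches 11110xxx → 4-byte sequence.
Byte 1: 0xF2 = 11110010, payload 010 (3 bits).
Byte 2: 0x89 = 10001001 (10xxxxxx ✓), payload 001001.
Byte 3: 0x9F = 10011111 (10xxxxxx ✓), payload 011111.
Byte 4: 0xAF = 10101111 (10xxxxxx ✓), payload 101111.
Concatenate: 010001001011111101111 = 0x897EF (21 bits → U+897EF).

U+897EF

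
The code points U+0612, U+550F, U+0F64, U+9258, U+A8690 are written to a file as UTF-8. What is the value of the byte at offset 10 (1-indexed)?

1-indexed offset 10 is 0-indexed offset 9.
U+0612 → 2-byte form D8 92 at offsets 0–1.
U+550F → 3-byte form E5 94 8F at offsets 2–4.
U+0F64 → 3-byte form E0 BD A4 at offsets 5–7.
U+9258 → 3-byte form E9 89 98 at offsets 8–10.
Offset 9 falls in char 4's range; it's byte 2 of E9 89 98 = 0x89.

0x89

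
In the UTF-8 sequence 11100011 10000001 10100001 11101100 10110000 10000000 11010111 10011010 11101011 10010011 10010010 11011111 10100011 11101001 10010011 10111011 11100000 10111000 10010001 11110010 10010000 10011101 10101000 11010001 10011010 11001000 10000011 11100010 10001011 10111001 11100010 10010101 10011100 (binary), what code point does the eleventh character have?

U+22F9

Offset 0: leading byte 0xE3 = 11100011 → 3-byte char #1 = E3 81 A1.
Offset 3: leading byte 0xEC = 11101100 → 3-byte char #2 = EC B0 80.
Offset 6: leading byte 0xD7 = 11010111 → 2-byte char #3 = D7 9A.
Offset 8: leading byte 0xEB = 11101011 → 3-byte char #4 = EB 93 92.
Offset 11: leading byte 0xDF = 11011111 → 2-byte char #5 = DF A3.
Offset 13: leading byte 0xE9 = 11101001 → 3-byte char #6 = E9 93 BB.
Offset 16: leading byte 0xE0 = 11100000 → 3-byte char #7 = E0 B8 91.
Offset 19: leading byte 0xF2 = 11110010 → 4-byte char #8 = F2 90 9D A8.
Offset 23: leading byte 0xD1 = 11010001 → 2-byte char #9 = D1 9A.
Offset 25: leading byte 0xC8 = 11001000 → 2-byte char #10 = C8 83.
Offset 27: leading byte 0xE2 = 11100010 → 3-byte char #11 = E2 8B B9.
Leading byte 0xE2 = 11100010 matches 1110xxxx → 3-byte sequence.
Byte 1: 0xE2 = 11100010, payload 0010 (4 bits).
Byte 2: 0x8B = 10001011 (10xxxxxx ✓), payload 001011.
Byte 3: 0xB9 = 10111001 (10xxxxxx ✓), payload 111001.
Concatenate: 0010001011111001 = 0x22F9 (16 bits → U+22F9).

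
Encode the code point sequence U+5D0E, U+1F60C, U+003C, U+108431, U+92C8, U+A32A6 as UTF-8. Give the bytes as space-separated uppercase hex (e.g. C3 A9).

U+5D0E: 3-byte form → E5 B4 8E.
U+1F60C: 4-byte form → F0 9F 98 8C.
U+003C: 1-byte form → 3C.
U+108431: 4-byte form → F4 88 90 B1.
U+92C8: 3-byte form → E9 8B 88.
U+A32A6: 4-byte form → F2 A3 8A A6.
Concatenated (19 bytes): E5 B4 8E F0 9F 98 8C 3C F4 88 90 B1 E9 8B 88 F2 A3 8A A6.

E5 B4 8E F0 9F 98 8C 3C F4 88 90 B1 E9 8B 88 F2 A3 8A A6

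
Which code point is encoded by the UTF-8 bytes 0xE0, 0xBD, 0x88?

U+0F48

Leading byte 0xE0 = 11100000 matches 1110xxxx → 3-byte sequence.
Byte 1: 0xE0 = 11100000, payload 0000 (4 bits).
Byte 2: 0xBD = 10111101 (10xxxxxx ✓), payload 111101.
Byte 3: 0x88 = 10001000 (10xxxxxx ✓), payload 001000.
Concatenate: 0000111101001000 = 0xF48 (16 bits → U+0F48).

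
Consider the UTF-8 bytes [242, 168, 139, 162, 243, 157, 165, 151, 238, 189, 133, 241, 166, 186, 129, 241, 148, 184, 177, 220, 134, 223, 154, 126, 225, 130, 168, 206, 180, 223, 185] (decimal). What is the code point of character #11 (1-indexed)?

Offset 0: leading byte 0xF2 = 11110010 → 4-byte char #1 = F2 A8 8B A2.
Offset 4: leading byte 0xF3 = 11110011 → 4-byte char #2 = F3 9D A5 97.
Offset 8: leading byte 0xEE = 11101110 → 3-byte char #3 = EE BD 85.
Offset 11: leading byte 0xF1 = 11110001 → 4-byte char #4 = F1 A6 BA 81.
Offset 15: leading byte 0xF1 = 11110001 → 4-byte char #5 = F1 94 B8 B1.
Offset 19: leading byte 0xDC = 11011100 → 2-byte char #6 = DC 86.
Offset 21: leading byte 0xDF = 11011111 → 2-byte char #7 = DF 9A.
Offset 23: leading byte 0x7E = 01111110 → 1-byte char #8 = 7E.
Offset 24: leading byte 0xE1 = 11100001 → 3-byte char #9 = E1 82 A8.
Offset 27: leading byte 0xCE = 11001110 → 2-byte char #10 = CE B4.
Offset 29: leading byte 0xDF = 11011111 → 2-byte char #11 = DF B9.
Leading byte 0xDF = 11011111 matches 110xxxxx → 2-byte sequence.
Byte 1: 0xDF = 11011111, payload 11111 (5 bits).
Byte 2: 0xB9 = 10111001 (10xxxxxx ✓), payload 111001.
Concatenate: 11111111001 = 0x7F9 (11 bits → U+07F9).

U+07F9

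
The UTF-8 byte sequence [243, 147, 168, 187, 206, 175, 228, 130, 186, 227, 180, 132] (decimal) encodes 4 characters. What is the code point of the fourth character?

U+3D04

Offset 0: leading byte 0xF3 = 11110011 → 4-byte char #1 = F3 93 A8 BB.
Offset 4: leading byte 0xCE = 11001110 → 2-byte char #2 = CE AF.
Offset 6: leading byte 0xE4 = 11100100 → 3-byte char #3 = E4 82 BA.
Offset 9: leading byte 0xE3 = 11100011 → 3-byte char #4 = E3 B4 84.
Leading byte 0xE3 = 11100011 matches 1110xxxx → 3-byte sequence.
Byte 1: 0xE3 = 11100011, payload 0011 (4 bits).
Byte 2: 0xB4 = 10110100 (10xxxxxx ✓), payload 110100.
Byte 3: 0x84 = 10000100 (10xxxxxx ✓), payload 000100.
Concatenate: 0011110100000100 = 0x3D04 (16 bits → U+3D04).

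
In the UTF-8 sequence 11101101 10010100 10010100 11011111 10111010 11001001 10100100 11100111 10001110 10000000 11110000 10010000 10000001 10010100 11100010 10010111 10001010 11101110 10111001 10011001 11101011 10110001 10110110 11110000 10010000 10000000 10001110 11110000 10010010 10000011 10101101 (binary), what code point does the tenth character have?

Offset 0: leading byte 0xED = 11101101 → 3-byte char #1 = ED 94 94.
Offset 3: leading byte 0xDF = 11011111 → 2-byte char #2 = DF BA.
Offset 5: leading byte 0xC9 = 11001001 → 2-byte char #3 = C9 A4.
Offset 7: leading byte 0xE7 = 11100111 → 3-byte char #4 = E7 8E 80.
Offset 10: leading byte 0xF0 = 11110000 → 4-byte char #5 = F0 90 81 94.
Offset 14: leading byte 0xE2 = 11100010 → 3-byte char #6 = E2 97 8A.
Offset 17: leading byte 0xEE = 11101110 → 3-byte char #7 = EE B9 99.
Offset 20: leading byte 0xEB = 11101011 → 3-byte char #8 = EB B1 B6.
Offset 23: leading byte 0xF0 = 11110000 → 4-byte char #9 = F0 90 80 8E.
Offset 27: leading byte 0xF0 = 11110000 → 4-byte char #10 = F0 92 83 AD.
Leading byte 0xF0 = 11110000 matches 11110xxx → 4-byte sequence.
Byte 1: 0xF0 = 11110000, payload 000 (3 bits).
Byte 2: 0x92 = 10010010 (10xxxxxx ✓), payload 010010.
Byte 3: 0x83 = 10000011 (10xxxxxx ✓), payload 000011.
Byte 4: 0xAD = 10101101 (10xxxxxx ✓), payload 101101.
Concatenate: 000010010000011101101 = 0x120ED (21 bits → U+120ED).

U+120ED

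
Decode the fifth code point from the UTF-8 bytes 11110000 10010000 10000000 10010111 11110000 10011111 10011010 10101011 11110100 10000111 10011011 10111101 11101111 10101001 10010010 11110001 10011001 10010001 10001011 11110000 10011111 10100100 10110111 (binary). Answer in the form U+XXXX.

Offset 0: leading byte 0xF0 = 11110000 → 4-byte char #1 = F0 90 80 97.
Offset 4: leading byte 0xF0 = 11110000 → 4-byte char #2 = F0 9F 9A AB.
Offset 8: leading byte 0xF4 = 11110100 → 4-byte char #3 = F4 87 9B BD.
Offset 12: leading byte 0xEF = 11101111 → 3-byte char #4 = EF A9 92.
Offset 15: leading byte 0xF1 = 11110001 → 4-byte char #5 = F1 99 91 8B.
Leading byte 0xF1 = 11110001 matches 11110xxx → 4-byte sequence.
Byte 1: 0xF1 = 11110001, payload 001 (3 bits).
Byte 2: 0x99 = 10011001 (10xxxxxx ✓), payload 011001.
Byte 3: 0x91 = 10010001 (10xxxxxx ✓), payload 010001.
Byte 4: 0x8B = 10001011 (10xxxxxx ✓), payload 001011.
Concatenate: 001011001010001001011 = 0x5944B (21 bits → U+5944B).

U+5944B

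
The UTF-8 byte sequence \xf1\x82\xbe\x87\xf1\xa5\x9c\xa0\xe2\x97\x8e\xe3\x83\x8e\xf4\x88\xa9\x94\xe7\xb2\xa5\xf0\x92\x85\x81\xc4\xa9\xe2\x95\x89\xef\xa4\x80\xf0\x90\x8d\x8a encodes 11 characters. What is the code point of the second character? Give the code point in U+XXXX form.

U+65720

Offset 0: leading byte 0xF1 = 11110001 → 4-byte char #1 = F1 82 BE 87.
Offset 4: leading byte 0xF1 = 11110001 → 4-byte char #2 = F1 A5 9C A0.
Leading byte 0xF1 = 11110001 matches 11110xxx → 4-byte sequence.
Byte 1: 0xF1 = 11110001, payload 001 (3 bits).
Byte 2: 0xA5 = 10100101 (10xxxxxx ✓), payload 100101.
Byte 3: 0x9C = 10011100 (10xxxxxx ✓), payload 011100.
Byte 4: 0xA0 = 10100000 (10xxxxxx ✓), payload 100000.
Concatenate: 001100101011100100000 = 0x65720 (21 bits → U+65720).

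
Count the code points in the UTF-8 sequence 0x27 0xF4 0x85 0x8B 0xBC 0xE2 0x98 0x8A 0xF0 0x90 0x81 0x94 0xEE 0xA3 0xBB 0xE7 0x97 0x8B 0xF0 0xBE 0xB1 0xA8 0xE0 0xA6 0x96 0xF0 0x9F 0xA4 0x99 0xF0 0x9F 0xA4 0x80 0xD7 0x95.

11

Byte at offset 0: 0x27 = 00100111 → 1-byte char (#1). Advance 1.
Byte at offset 1: 0xF4 = 11110100 → 4-byte char (#2). Advance 4.
Byte at offset 5: 0xE2 = 11100010 → 3-byte char (#3). Advance 3.
Byte at offset 8: 0xF0 = 11110000 → 4-byte char (#4). Advance 4.
Byte at offset 12: 0xEE = 11101110 → 3-byte char (#5). Advance 3.
Byte at offset 15: 0xE7 = 11100111 → 3-byte char (#6). Advance 3.
Byte at offset 18: 0xF0 = 11110000 → 4-byte char (#7). Advance 4.
Byte at offset 22: 0xE0 = 11100000 → 3-byte char (#8). Advance 3.
Byte at offset 25: 0xF0 = 11110000 → 4-byte char (#9). Advance 4.
Byte at offset 29: 0xF0 = 11110000 → 4-byte char (#10). Advance 4.
Byte at offset 33: 0xD7 = 11010111 → 2-byte char (#11). Advance 2.
Reached end at offset 35 after 11 code points.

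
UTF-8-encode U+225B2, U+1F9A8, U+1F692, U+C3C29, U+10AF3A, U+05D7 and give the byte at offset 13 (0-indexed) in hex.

0x83

U+225B2 → 4-byte form F0 A2 96 B2 at offsets 0–3.
U+1F9A8 → 4-byte form F0 9F A6 A8 at offsets 4–7.
U+1F692 → 4-byte form F0 9F 9A 92 at offsets 8–11.
U+C3C29 → 4-byte form F3 83 B0 A9 at offsets 12–15.
Offset 13 falls in char 4's range; it's byte 2 of F3 83 B0 A9 = 0x83.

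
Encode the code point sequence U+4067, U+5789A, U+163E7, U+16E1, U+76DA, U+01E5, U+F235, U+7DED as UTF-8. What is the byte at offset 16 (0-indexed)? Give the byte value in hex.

U+4067 → 3-byte form E4 81 A7 at offsets 0–2.
U+5789A → 4-byte form F1 97 A2 9A at offsets 3–6.
U+163E7 → 4-byte form F0 96 8F A7 at offsets 7–10.
U+16E1 → 3-byte form E1 9B A1 at offsets 11–13.
U+76DA → 3-byte form E7 9B 9A at offsets 14–16.
Offset 16 falls in char 5's range; it's byte 3 of E7 9B 9A = 0x9A.

0x9A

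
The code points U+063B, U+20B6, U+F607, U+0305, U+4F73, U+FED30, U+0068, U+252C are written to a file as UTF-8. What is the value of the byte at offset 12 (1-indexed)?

0xBD

1-indexed offset 12 is 0-indexed offset 11.
U+063B → 2-byte form D8 BB at offsets 0–1.
U+20B6 → 3-byte form E2 82 B6 at offsets 2–4.
U+F607 → 3-byte form EF 98 87 at offsets 5–7.
U+0305 → 2-byte form CC 85 at offsets 8–9.
U+4F73 → 3-byte form E4 BD B3 at offsets 10–12.
Offset 11 falls in char 5's range; it's byte 2 of E4 BD B3 = 0xBD.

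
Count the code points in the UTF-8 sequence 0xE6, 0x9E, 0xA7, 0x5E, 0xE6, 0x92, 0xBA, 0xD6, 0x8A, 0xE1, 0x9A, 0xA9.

5

Byte at offset 0: 0xE6 = 11100110 → 3-byte char (#1). Advance 3.
Byte at offset 3: 0x5E = 01011110 → 1-byte char (#2). Advance 1.
Byte at offset 4: 0xE6 = 11100110 → 3-byte char (#3). Advance 3.
Byte at offset 7: 0xD6 = 11010110 → 2-byte char (#4). Advance 2.
Byte at offset 9: 0xE1 = 11100001 → 3-byte char (#5). Advance 3.
Reached end at offset 12 after 5 code points.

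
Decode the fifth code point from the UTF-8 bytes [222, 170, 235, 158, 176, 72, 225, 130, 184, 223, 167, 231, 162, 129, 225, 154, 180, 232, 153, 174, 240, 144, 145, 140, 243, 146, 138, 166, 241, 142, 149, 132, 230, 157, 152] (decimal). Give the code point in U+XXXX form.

Offset 0: leading byte 0xDE = 11011110 → 2-byte char #1 = DE AA.
Offset 2: leading byte 0xEB = 11101011 → 3-byte char #2 = EB 9E B0.
Offset 5: leading byte 0x48 = 01001000 → 1-byte char #3 = 48.
Offset 6: leading byte 0xE1 = 11100001 → 3-byte char #4 = E1 82 B8.
Offset 9: leading byte 0xDF = 11011111 → 2-byte char #5 = DF A7.
Leading byte 0xDF = 11011111 matches 110xxxxx → 2-byte sequence.
Byte 1: 0xDF = 11011111, payload 11111 (5 bits).
Byte 2: 0xA7 = 10100111 (10xxxxxx ✓), payload 100111.
Concatenate: 11111100111 = 0x7E7 (11 bits → U+07E7).

U+07E7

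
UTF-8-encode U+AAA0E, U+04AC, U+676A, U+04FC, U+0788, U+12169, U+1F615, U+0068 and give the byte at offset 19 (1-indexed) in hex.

1-indexed offset 19 is 0-indexed offset 18.
U+AAA0E → 4-byte form F2 AA A8 8E at offsets 0–3.
U+04AC → 2-byte form D2 AC at offsets 4–5.
U+676A → 3-byte form E6 9D AA at offsets 6–8.
U+04FC → 2-byte form D3 BC at offsets 9–10.
U+0788 → 2-byte form DE 88 at offsets 11–12.
U+12169 → 4-byte form F0 92 85 A9 at offsets 13–16.
U+1F615 → 4-byte form F0 9F 98 95 at offsets 17–20.
Offset 18 falls in char 7's range; it's byte 2 of F0 9F 98 95 = 0x9F.

0x9F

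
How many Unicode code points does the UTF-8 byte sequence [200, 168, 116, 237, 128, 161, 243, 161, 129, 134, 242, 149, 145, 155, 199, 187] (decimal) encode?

6

Byte at offset 0: 0xC8 = 11001000 → 2-byte char (#1). Advance 2.
Byte at offset 2: 0x74 = 01110100 → 1-byte char (#2). Advance 1.
Byte at offset 3: 0xED = 11101101 → 3-byte char (#3). Advance 3.
Byte at offset 6: 0xF3 = 11110011 → 4-byte char (#4). Advance 4.
Byte at offset 10: 0xF2 = 11110010 → 4-byte char (#5). Advance 4.
Byte at offset 14: 0xC7 = 11000111 → 2-byte char (#6). Advance 2.
Reached end at offset 16 after 6 code points.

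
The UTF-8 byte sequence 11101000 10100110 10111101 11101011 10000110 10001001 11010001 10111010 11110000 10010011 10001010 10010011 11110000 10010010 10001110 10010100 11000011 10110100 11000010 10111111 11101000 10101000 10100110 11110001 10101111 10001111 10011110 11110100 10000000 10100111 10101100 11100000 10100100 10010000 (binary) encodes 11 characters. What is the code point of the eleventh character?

Offset 0: leading byte 0xE8 = 11101000 → 3-byte char #1 = E8 A6 BD.
Offset 3: leading byte 0xEB = 11101011 → 3-byte char #2 = EB 86 89.
Offset 6: leading byte 0xD1 = 11010001 → 2-byte char #3 = D1 BA.
Offset 8: leading byte 0xF0 = 11110000 → 4-byte char #4 = F0 93 8A 93.
Offset 12: leading byte 0xF0 = 11110000 → 4-byte char #5 = F0 92 8E 94.
Offset 16: leading byte 0xC3 = 11000011 → 2-byte char #6 = C3 B4.
Offset 18: leading byte 0xC2 = 11000010 → 2-byte char #7 = C2 BF.
Offset 20: leading byte 0xE8 = 11101000 → 3-byte char #8 = E8 A8 A6.
Offset 23: leading byte 0xF1 = 11110001 → 4-byte char #9 = F1 AF 8F 9E.
Offset 27: leading byte 0xF4 = 11110100 → 4-byte char #10 = F4 80 A7 AC.
Offset 31: leading byte 0xE0 = 11100000 → 3-byte char #11 = E0 A4 90.
Leading byte 0xE0 = 11100000 matches 1110xxxx → 3-byte sequence.
Byte 1: 0xE0 = 11100000, payload 0000 (4 bits).
Byte 2: 0xA4 = 10100100 (10xxxxxx ✓), payload 100100.
Byte 3: 0x90 = 10010000 (10xxxxxx ✓), payload 010000.
Concatenate: 0000100100010000 = 0x910 (16 bits → U+0910).

U+0910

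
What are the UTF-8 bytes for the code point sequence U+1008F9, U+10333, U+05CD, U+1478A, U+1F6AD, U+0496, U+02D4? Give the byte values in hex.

U+1008F9: 4-byte form → F4 80 A3 B9.
U+10333: 4-byte form → F0 90 8C B3.
U+05CD: 2-byte form → D7 8D.
U+1478A: 4-byte form → F0 94 9E 8A.
U+1F6AD: 4-byte form → F0 9F 9A AD.
U+0496: 2-byte form → D2 96.
U+02D4: 2-byte form → CB 94.
Concatenated (22 bytes): F4 80 A3 B9 F0 90 8C B3 D7 8D F0 94 9E 8A F0 9F 9A AD D2 96 CB 94.

F4 80 A3 B9 F0 90 8C B3 D7 8D F0 94 9E 8A F0 9F 9A AD D2 96 CB 94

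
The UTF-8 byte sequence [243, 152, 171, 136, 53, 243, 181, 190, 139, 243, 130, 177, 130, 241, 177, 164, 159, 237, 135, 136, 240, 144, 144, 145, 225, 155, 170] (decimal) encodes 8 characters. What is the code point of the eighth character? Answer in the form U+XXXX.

Offset 0: leading byte 0xF3 = 11110011 → 4-byte char #1 = F3 98 AB 88.
Offset 4: leading byte 0x35 = 00110101 → 1-byte char #2 = 35.
Offset 5: leading byte 0xF3 = 11110011 → 4-byte char #3 = F3 B5 BE 8B.
Offset 9: leading byte 0xF3 = 11110011 → 4-byte char #4 = F3 82 B1 82.
Offset 13: leading byte 0xF1 = 11110001 → 4-byte char #5 = F1 B1 A4 9F.
Offset 17: leading byte 0xED = 11101101 → 3-byte char #6 = ED 87 88.
Offset 20: leading byte 0xF0 = 11110000 → 4-byte char #7 = F0 90 90 91.
Offset 24: leading byte 0xE1 = 11100001 → 3-byte char #8 = E1 9B AA.
Leading byte 0xE1 = 11100001 matches 1110xxxx → 3-byte sequence.
Byte 1: 0xE1 = 11100001, payload 0001 (4 bits).
Byte 2: 0x9B = 10011011 (10xxxxxx ✓), payload 011011.
Byte 3: 0xAA = 10101010 (10xxxxxx ✓), payload 101010.
Concatenate: 0001011011101010 = 0x16EA (16 bits → U+16EA).

U+16EA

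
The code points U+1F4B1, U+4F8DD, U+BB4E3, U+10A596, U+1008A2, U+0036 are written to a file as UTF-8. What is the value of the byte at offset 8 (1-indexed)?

0x9D

1-indexed offset 8 is 0-indexed offset 7.
U+1F4B1 → 4-byte form F0 9F 92 B1 at offsets 0–3.
U+4F8DD → 4-byte form F1 8F A3 9D at offsets 4–7.
Offset 7 falls in char 2's range; it's byte 4 of F1 8F A3 9D = 0x9D.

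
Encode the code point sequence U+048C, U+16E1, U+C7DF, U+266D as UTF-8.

D2 8C E1 9B A1 EC 9F 9F E2 99 AD

U+048C: 2-byte form → D2 8C.
U+16E1: 3-byte form → E1 9B A1.
U+C7DF: 3-byte form → EC 9F 9F.
U+266D: 3-byte form → E2 99 AD.
Concatenated (11 bytes): D2 8C E1 9B A1 EC 9F 9F E2 99 AD.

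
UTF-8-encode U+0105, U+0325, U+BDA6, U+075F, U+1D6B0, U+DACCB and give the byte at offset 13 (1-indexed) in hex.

0xB0

1-indexed offset 13 is 0-indexed offset 12.
U+0105 → 2-byte form C4 85 at offsets 0–1.
U+0325 → 2-byte form CC A5 at offsets 2–3.
U+BDA6 → 3-byte form EB B6 A6 at offsets 4–6.
U+075F → 2-byte form DD 9F at offsets 7–8.
U+1D6B0 → 4-byte form F0 9D 9A B0 at offsets 9–12.
Offset 12 falls in char 5's range; it's byte 4 of F0 9D 9A B0 = 0xB0.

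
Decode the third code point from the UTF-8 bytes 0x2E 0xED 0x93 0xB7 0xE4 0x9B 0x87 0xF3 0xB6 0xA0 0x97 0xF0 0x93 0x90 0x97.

U+46C7

Offset 0: leading byte 0x2E = 00101110 → 1-byte char #1 = 2E.
Offset 1: leading byte 0xED = 11101101 → 3-byte char #2 = ED 93 B7.
Offset 4: leading byte 0xE4 = 11100100 → 3-byte char #3 = E4 9B 87.
Leading byte 0xE4 = 11100100 matches 1110xxxx → 3-byte sequence.
Byte 1: 0xE4 = 11100100, payload 0100 (4 bits).
Byte 2: 0x9B = 10011011 (10xxxxxx ✓), payload 011011.
Byte 3: 0x87 = 10000111 (10xxxxxx ✓), payload 000111.
Concatenate: 0100011011000111 = 0x46C7 (16 bits → U+46C7).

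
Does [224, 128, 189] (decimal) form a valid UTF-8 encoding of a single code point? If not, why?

invalid (overlong encoding)

Leading byte 0xE0 = 11100000 → 3-byte form.
Continuation bytes all match 10xxxxxx. Payload decodes to 0x3D.
But 0x3D < 0x800, the minimum for a 3-byte sequence — this is an overlong encoding.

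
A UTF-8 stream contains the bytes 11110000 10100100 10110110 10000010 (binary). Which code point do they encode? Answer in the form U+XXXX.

U+24D82

Leading byte 0xF0 = 11110000 matches 11110xxx → 4-byte sequence.
Byte 1: 0xF0 = 11110000, payload 000 (3 bits).
Byte 2: 0xA4 = 10100100 (10xxxxxx ✓), payload 100100.
Byte 3: 0xB6 = 10110110 (10xxxxxx ✓), payload 110110.
Byte 4: 0x82 = 10000010 (10xxxxxx ✓), payload 000010.
Concatenate: 000100100110110000010 = 0x24D82 (21 bits → U+24D82).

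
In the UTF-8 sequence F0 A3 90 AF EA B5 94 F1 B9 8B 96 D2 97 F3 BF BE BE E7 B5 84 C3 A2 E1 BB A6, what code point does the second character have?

U+AD54

Offset 0: leading byte 0xF0 = 11110000 → 4-byte char #1 = F0 A3 90 AF.
Offset 4: leading byte 0xEA = 11101010 → 3-byte char #2 = EA B5 94.
Leading byte 0xEA = 11101010 matches 1110xxxx → 3-byte sequence.
Byte 1: 0xEA = 11101010, payload 1010 (4 bits).
Byte 2: 0xB5 = 10110101 (10xxxxxx ✓), payload 110101.
Byte 3: 0x94 = 10010100 (10xxxxxx ✓), payload 010100.
Concatenate: 1010110101010100 = 0xAD54 (16 bits → U+AD54).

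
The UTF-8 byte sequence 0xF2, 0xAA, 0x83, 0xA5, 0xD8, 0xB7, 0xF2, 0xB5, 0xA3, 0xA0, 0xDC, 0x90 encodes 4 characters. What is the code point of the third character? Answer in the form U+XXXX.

U+B58E0

Offset 0: leading byte 0xF2 = 11110010 → 4-byte char #1 = F2 AA 83 A5.
Offset 4: leading byte 0xD8 = 11011000 → 2-byte char #2 = D8 B7.
Offset 6: leading byte 0xF2 = 11110010 → 4-byte char #3 = F2 B5 A3 A0.
Leading byte 0xF2 = 11110010 matches 11110xxx → 4-byte sequence.
Byte 1: 0xF2 = 11110010, payload 010 (3 bits).
Byte 2: 0xB5 = 10110101 (10xxxxxx ✓), payload 110101.
Byte 3: 0xA3 = 10100011 (10xxxxxx ✓), payload 100011.
Byte 4: 0xA0 = 10100000 (10xxxxxx ✓), payload 100000.
Concatenate: 010110101100011100000 = 0xB58E0 (21 bits → U+B58E0).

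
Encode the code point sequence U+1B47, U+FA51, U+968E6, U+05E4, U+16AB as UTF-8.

E1 AD 87 EF A9 91 F2 96 A3 A6 D7 A4 E1 9A AB

U+1B47: 3-byte form → E1 AD 87.
U+FA51: 3-byte form → EF A9 91.
U+968E6: 4-byte form → F2 96 A3 A6.
U+05E4: 2-byte form → D7 A4.
U+16AB: 3-byte form → E1 9A AB.
Concatenated (15 bytes): E1 AD 87 EF A9 91 F2 96 A3 A6 D7 A4 E1 9A AB.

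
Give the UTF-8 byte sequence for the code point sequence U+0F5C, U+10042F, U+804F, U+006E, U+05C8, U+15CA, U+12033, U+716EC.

U+0F5C: 3-byte form → E0 BD 9C.
U+10042F: 4-byte form → F4 80 90 AF.
U+804F: 3-byte form → E8 81 8F.
U+006E: 1-byte form → 6E.
U+05C8: 2-byte form → D7 88.
U+15CA: 3-byte form → E1 97 8A.
U+12033: 4-byte form → F0 92 80 B3.
U+716EC: 4-byte form → F1 B1 9B AC.
Concatenated (24 bytes): E0 BD 9C F4 80 90 AF E8 81 8F 6E D7 88 E1 97 8A F0 92 80 B3 F1 B1 9B AC.

E0 BD 9C F4 80 90 AF E8 81 8F 6E D7 88 E1 97 8A F0 92 80 B3 F1 B1 9B AC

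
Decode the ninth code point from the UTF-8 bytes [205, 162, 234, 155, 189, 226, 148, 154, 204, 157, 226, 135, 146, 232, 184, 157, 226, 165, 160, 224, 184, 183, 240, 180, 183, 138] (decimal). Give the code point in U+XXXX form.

Offset 0: leading byte 0xCD = 11001101 → 2-byte char #1 = CD A2.
Offset 2: leading byte 0xEA = 11101010 → 3-byte char #2 = EA 9B BD.
Offset 5: leading byte 0xE2 = 11100010 → 3-byte char #3 = E2 94 9A.
Offset 8: leading byte 0xCC = 11001100 → 2-byte char #4 = CC 9D.
Offset 10: leading byte 0xE2 = 11100010 → 3-byte char #5 = E2 87 92.
Offset 13: leading byte 0xE8 = 11101000 → 3-byte char #6 = E8 B8 9D.
Offset 16: leading byte 0xE2 = 11100010 → 3-byte char #7 = E2 A5 A0.
Offset 19: leading byte 0xE0 = 11100000 → 3-byte char #8 = E0 B8 B7.
Offset 22: leading byte 0xF0 = 11110000 → 4-byte char #9 = F0 B4 B7 8A.
Leading byte 0xF0 = 11110000 matches 11110xxx → 4-byte sequence.
Byte 1: 0xF0 = 11110000, payload 000 (3 bits).
Byte 2: 0xB4 = 10110100 (10xxxxxx ✓), payload 110100.
Byte 3: 0xB7 = 10110111 (10xxxxxx ✓), payload 110111.
Byte 4: 0x8A = 10001010 (10xxxxxx ✓), payload 001010.
Concatenate: 000110100110111001010 = 0x34DCA (21 bits → U+34DCA).

U+34DCA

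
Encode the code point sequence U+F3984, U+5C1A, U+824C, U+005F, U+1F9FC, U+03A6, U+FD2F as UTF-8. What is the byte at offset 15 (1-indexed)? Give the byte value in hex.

0xBC

1-indexed offset 15 is 0-indexed offset 14.
U+F3984 → 4-byte form F3 B3 A6 84 at offsets 0–3.
U+5C1A → 3-byte form E5 B0 9A at offsets 4–6.
U+824C → 3-byte form E8 89 8C at offsets 7–9.
U+005F → 1-byte form 5F at offsets 10–10.
U+1F9FC → 4-byte form F0 9F A7 BC at offsets 11–14.
Offset 14 falls in char 5's range; it's byte 4 of F0 9F A7 BC = 0xBC.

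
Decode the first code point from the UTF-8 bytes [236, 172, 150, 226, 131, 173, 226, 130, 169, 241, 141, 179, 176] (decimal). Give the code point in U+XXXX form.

U+CB16

Offset 0: leading byte 0xEC = 11101100 → 3-byte char #1 = EC AC 96.
Leading byte 0xEC = 11101100 matches 1110xxxx → 3-byte sequence.
Byte 1: 0xEC = 11101100, payload 1100 (4 bits).
Byte 2: 0xAC = 10101100 (10xxxxxx ✓), payload 101100.
Byte 3: 0x96 = 10010110 (10xxxxxx ✓), payload 010110.
Concatenate: 1100101100010110 = 0xCB16 (16 bits → U+CB16).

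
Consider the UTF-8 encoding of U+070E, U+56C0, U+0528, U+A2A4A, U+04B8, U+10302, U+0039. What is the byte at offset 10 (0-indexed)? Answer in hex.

0x8A

U+070E → 2-byte form DC 8E at offsets 0–1.
U+56C0 → 3-byte form E5 9B 80 at offsets 2–4.
U+0528 → 2-byte form D4 A8 at offsets 5–6.
U+A2A4A → 4-byte form F2 A2 A9 8A at offsets 7–10.
Offset 10 falls in char 4's range; it's byte 4 of F2 A2 A9 8A = 0x8A.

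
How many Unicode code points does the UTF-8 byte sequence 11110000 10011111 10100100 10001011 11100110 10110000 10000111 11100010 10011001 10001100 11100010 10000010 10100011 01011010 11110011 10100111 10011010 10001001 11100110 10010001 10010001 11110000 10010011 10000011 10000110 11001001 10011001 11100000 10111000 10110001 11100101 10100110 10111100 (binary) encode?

11

Byte at offset 0: 0xF0 = 11110000 → 4-byte char (#1). Advance 4.
Byte at offset 4: 0xE6 = 11100110 → 3-byte char (#2). Advance 3.
Byte at offset 7: 0xE2 = 11100010 → 3-byte char (#3). Advance 3.
Byte at offset 10: 0xE2 = 11100010 → 3-byte char (#4). Advance 3.
Byte at offset 13: 0x5A = 01011010 → 1-byte char (#5). Advance 1.
Byte at offset 14: 0xF3 = 11110011 → 4-byte char (#6). Advance 4.
Byte at offset 18: 0xE6 = 11100110 → 3-byte char (#7). Advance 3.
Byte at offset 21: 0xF0 = 11110000 → 4-byte char (#8). Advance 4.
Byte at offset 25: 0xC9 = 11001001 → 2-byte char (#9). Advance 2.
Byte at offset 27: 0xE0 = 11100000 → 3-byte char (#10). Advance 3.
Byte at offset 30: 0xE5 = 11100101 → 3-byte char (#11). Advance 3.
Reached end at offset 33 after 11 code points.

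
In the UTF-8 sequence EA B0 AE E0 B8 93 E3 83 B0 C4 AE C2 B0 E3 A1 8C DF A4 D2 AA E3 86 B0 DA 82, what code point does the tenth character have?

Offset 0: leading byte 0xEA = 11101010 → 3-byte char #1 = EA B0 AE.
Offset 3: leading byte 0xE0 = 11100000 → 3-byte char #2 = E0 B8 93.
Offset 6: leading byte 0xE3 = 11100011 → 3-byte char #3 = E3 83 B0.
Offset 9: leading byte 0xC4 = 11000100 → 2-byte char #4 = C4 AE.
Offset 11: leading byte 0xC2 = 11000010 → 2-byte char #5 = C2 B0.
Offset 13: leading byte 0xE3 = 11100011 → 3-byte char #6 = E3 A1 8C.
Offset 16: leading byte 0xDF = 11011111 → 2-byte char #7 = DF A4.
Offset 18: leading byte 0xD2 = 11010010 → 2-byte char #8 = D2 AA.
Offset 20: leading byte 0xE3 = 11100011 → 3-byte char #9 = E3 86 B0.
Offset 23: leading byte 0xDA = 11011010 → 2-byte char #10 = DA 82.
Leading byte 0xDA = 11011010 matches 110xxxxx → 2-byte sequence.
Byte 1: 0xDA = 11011010, payload 11010 (5 bits).
Byte 2: 0x82 = 10000010 (10xxxxxx ✓), payload 000010.
Concatenate: 11010000010 = 0x682 (11 bits → U+0682).

U+0682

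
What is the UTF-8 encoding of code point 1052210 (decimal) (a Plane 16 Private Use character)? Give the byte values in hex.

F4 80 B8 B2

U+100E32 = 0x100E32 = 1052210 decimal. In range U+10000–U+10FFFF → 4-byte form: 11110xxx 10xxxxxx 10xxxxxx 10xxxxxx.
Binary (21 bits): 100000000111000110010.
Split 3+6+6+6: 100 | 000000 | 111000 | 110010.
Byte 1: 11110100 = 0xF4.
Byte 2: 10000000 = 0x80.
Byte 3: 10111000 = 0xB8.
Byte 4: 10110010 = 0xB2.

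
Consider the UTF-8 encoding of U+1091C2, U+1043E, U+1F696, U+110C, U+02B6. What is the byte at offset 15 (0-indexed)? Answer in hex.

0xCA

U+1091C2 → 4-byte form F4 89 87 82 at offsets 0–3.
U+1043E → 4-byte form F0 90 90 BE at offsets 4–7.
U+1F696 → 4-byte form F0 9F 9A 96 at offsets 8–11.
U+110C → 3-byte form E1 84 8C at offsets 12–14.
U+02B6 → 2-byte form CA B6 at offsets 15–16.
Offset 15 falls in char 5's range; it's byte 1 of CA B6 = 0xCA.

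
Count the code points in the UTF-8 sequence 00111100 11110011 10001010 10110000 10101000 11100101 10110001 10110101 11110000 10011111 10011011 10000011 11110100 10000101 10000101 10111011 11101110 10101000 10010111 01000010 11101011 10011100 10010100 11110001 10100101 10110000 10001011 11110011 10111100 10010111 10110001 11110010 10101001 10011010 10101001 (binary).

11

Byte at offset 0: 0x3C = 00111100 → 1-byte char (#1). Advance 1.
Byte at offset 1: 0xF3 = 11110011 → 4-byte char (#2). Advance 4.
Byte at offset 5: 0xE5 = 11100101 → 3-byte char (#3). Advance 3.
Byte at offset 8: 0xF0 = 11110000 → 4-byte char (#4). Advance 4.
Byte at offset 12: 0xF4 = 11110100 → 4-byte char (#5). Advance 4.
Byte at offset 16: 0xEE = 11101110 → 3-byte char (#6). Advance 3.
Byte at offset 19: 0x42 = 01000010 → 1-byte char (#7). Advance 1.
Byte at offset 20: 0xEB = 11101011 → 3-byte char (#8). Advance 3.
Byte at offset 23: 0xF1 = 11110001 → 4-byte char (#9). Advance 4.
Byte at offset 27: 0xF3 = 11110011 → 4-byte char (#10). Advance 4.
Byte at offset 31: 0xF2 = 11110010 → 4-byte char (#11). Advance 4.
Reached end at offset 35 after 11 code points.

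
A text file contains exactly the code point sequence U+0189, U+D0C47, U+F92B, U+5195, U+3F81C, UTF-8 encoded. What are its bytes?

C6 89 F3 90 B1 87 EF A4 AB E5 86 95 F0 BF A0 9C

U+0189: 2-byte form → C6 89.
U+D0C47: 4-byte form → F3 90 B1 87.
U+F92B: 3-byte form → EF A4 AB.
U+5195: 3-byte form → E5 86 95.
U+3F81C: 4-byte form → F0 BF A0 9C.
Concatenated (16 bytes): C6 89 F3 90 B1 87 EF A4 AB E5 86 95 F0 BF A0 9C.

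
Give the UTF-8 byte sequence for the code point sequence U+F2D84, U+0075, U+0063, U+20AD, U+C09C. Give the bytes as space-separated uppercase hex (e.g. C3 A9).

U+F2D84: 4-byte form → F3 B2 B6 84.
U+0075: 1-byte form → 75.
U+0063: 1-byte form → 63.
U+20AD: 3-byte form → E2 82 AD.
U+C09C: 3-byte form → EC 82 9C.
Concatenated (12 bytes): F3 B2 B6 84 75 63 E2 82 AD EC 82 9C.

F3 B2 B6 84 75 63 E2 82 AD EC 82 9C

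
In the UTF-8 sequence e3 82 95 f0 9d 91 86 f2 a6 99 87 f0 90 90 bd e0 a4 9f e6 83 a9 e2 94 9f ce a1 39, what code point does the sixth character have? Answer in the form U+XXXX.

U+60E9

Offset 0: leading byte 0xE3 = 11100011 → 3-byte char #1 = E3 82 95.
Offset 3: leading byte 0xF0 = 11110000 → 4-byte char #2 = F0 9D 91 86.
Offset 7: leading byte 0xF2 = 11110010 → 4-byte char #3 = F2 A6 99 87.
Offset 11: leading byte 0xF0 = 11110000 → 4-byte char #4 = F0 90 90 BD.
Offset 15: leading byte 0xE0 = 11100000 → 3-byte char #5 = E0 A4 9F.
Offset 18: leading byte 0xE6 = 11100110 → 3-byte char #6 = E6 83 A9.
Leading byte 0xE6 = 11100110 matches 1110xxxx → 3-byte sequence.
Byte 1: 0xE6 = 11100110, payload 0110 (4 bits).
Byte 2: 0x83 = 10000011 (10xxxxxx ✓), payload 000011.
Byte 3: 0xA9 = 10101001 (10xxxxxx ✓), payload 101001.
Concatenate: 0110000011101001 = 0x60E9 (16 bits → U+60E9).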